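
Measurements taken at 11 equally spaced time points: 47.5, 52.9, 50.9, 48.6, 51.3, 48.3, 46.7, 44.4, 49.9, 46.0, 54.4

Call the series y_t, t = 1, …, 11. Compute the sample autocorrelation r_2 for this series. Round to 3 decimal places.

Mean ȳ = (47.5 + 52.9 + 50.9 + 48.6 + 51.3 + 48.3 + 46.7 + 44.4 + 49.9 + 46.0 + 54.4)/11 = 49.1727
Numerator Σ_{t=1}^{9}(y_t−ȳ)(y_{t+2}−ȳ) = 15.2012
Denominator Σ(y_t−ȳ)² = 92.1018
r_2 = 15.2012 / 92.1018 = 0.165

0.165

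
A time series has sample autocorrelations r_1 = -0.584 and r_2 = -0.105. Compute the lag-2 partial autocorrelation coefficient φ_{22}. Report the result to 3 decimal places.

-0.677

φ_{22} = (r_2 − r_1²) / (1 − r_1²)
r_1² = (-0.584)² = 0.341056
Numerator = -0.105 − 0.3411 = -0.4461; denominator = 1 − 0.3411 = 0.6589
φ_{22} = -0.4461 / 0.6589 = -0.677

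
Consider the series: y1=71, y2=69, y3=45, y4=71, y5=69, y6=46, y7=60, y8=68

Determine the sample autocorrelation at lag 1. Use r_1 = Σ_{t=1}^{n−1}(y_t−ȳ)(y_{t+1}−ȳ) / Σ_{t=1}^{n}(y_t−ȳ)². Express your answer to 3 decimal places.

-0.277

Mean ȳ = (71 + 69 + 45 + 71 + 69 + 46 + 60 + 68)/8 = 62.3750
Deviations from mean: 8.6250, 6.6250, -17.3750, 8.6250, 6.6250, -16.3750, -2.3750, 5.6250
Σ(y_t−ȳ)(y_{t+1}−ȳ) = (57.1406) + (-115.1094) + (-149.8594) + (57.1406) + (-108.4844) + (38.8906) + (-13.3594) = -233.6406
Denominator Σ(y_t−ȳ)² = 843.8750
r_1 = -233.6406 / 843.8750 = -0.277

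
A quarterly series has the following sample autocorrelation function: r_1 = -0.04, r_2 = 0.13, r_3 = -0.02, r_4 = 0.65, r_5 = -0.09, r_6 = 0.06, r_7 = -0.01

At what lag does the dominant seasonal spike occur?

4

The largest autocorrelation is r_4 = 0.65; the remaining lags stay at or below 0.13.
The dominant spike at lag 4 indicates a seasonal period of 4.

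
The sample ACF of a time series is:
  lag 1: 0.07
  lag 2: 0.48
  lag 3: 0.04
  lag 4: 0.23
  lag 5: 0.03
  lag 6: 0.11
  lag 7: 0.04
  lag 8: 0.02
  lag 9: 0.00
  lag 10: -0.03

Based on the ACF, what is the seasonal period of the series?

The largest autocorrelation is r_2 = 0.48, with a weaker echo at lag 4 (0.23); the remaining lags stay at or below 0.11.
The dominant spike at lag 2 indicates a seasonal period of 2.

2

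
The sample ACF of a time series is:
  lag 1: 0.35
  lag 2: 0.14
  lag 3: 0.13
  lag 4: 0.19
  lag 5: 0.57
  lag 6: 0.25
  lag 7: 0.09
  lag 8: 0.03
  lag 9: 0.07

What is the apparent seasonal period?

5

The largest autocorrelation is r_5 = 0.57; the remaining lags stay at or below 0.35. The elevated value at lag 1 (0.35), dropping to 0.14 at lag 2, reflects decaying short-term dependence rather than seasonality.
The dominant spike at lag 5 indicates a seasonal period of 5.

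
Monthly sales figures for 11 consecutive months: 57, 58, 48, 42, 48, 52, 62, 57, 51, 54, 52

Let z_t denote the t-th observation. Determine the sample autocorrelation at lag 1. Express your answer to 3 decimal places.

Mean z̄ = (57 + 58 + 48 + 42 + 48 + 52 + 62 + 57 + 51 + 54 + 52)/11 = 52.8182
Numerator Σ_{t=1}^{10}(z_t−z̄)(z_{t+1}−z̄) = 125.0579
Denominator Σ(z_t−z̄)² = 315.6364
r_1 = 125.0579 / 315.6364 = 0.396

0.396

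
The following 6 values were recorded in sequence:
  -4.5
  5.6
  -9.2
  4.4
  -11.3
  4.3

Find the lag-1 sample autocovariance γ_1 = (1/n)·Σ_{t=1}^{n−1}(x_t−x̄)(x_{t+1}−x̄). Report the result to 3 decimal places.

Mean x̄ = (-4.5 + 5.6 − 9.2 + 4.4 − 11.3 + 4.3)/6 = -1.7833
Deviations: -2.7167, 7.3833, -7.4167, 6.1833, -9.5167, 6.0833
Σ_{t=1}^{5}(x_t−x̄)(x_{t+1}−x̄) = -237.4153
γ_1 = -237.4153 / 6 = -39.569

-39.569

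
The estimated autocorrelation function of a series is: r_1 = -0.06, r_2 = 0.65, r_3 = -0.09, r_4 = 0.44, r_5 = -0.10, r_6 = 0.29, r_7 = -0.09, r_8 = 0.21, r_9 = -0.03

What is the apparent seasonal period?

The largest autocorrelation is r_2 = 0.65, with weaker echoes at lags 4 (0.44), 6 (0.29) and 8 (0.21); the remaining lags stay at or below -0.03.
The dominant spike at lag 2 indicates a seasonal period of 2.

2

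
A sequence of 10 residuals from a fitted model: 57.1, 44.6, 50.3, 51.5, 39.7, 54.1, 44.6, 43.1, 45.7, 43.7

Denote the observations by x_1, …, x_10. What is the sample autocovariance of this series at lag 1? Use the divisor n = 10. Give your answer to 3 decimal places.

Mean x̄ = (57.1 + 44.6 + 50.3 + 51.5 + 39.7 + 54.1 + 44.6 + 43.1 + 45.7 + 43.7)/10 = 47.4400
Σ_{t=1}^{9}(x_t−x̄)(x_{t+1}−x̄) = -99.4476
γ_1 = -99.4476 / 10 = -9.945

-9.945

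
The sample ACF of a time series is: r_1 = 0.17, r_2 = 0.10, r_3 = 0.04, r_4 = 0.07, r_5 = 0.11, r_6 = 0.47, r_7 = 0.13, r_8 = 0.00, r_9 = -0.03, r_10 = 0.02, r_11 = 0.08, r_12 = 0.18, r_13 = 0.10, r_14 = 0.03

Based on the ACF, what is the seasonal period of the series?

The largest autocorrelation is r_6 = 0.47, with a weaker echo at lag 12 (0.18); the remaining lags stay at or below 0.17.
The dominant spike at lag 6 indicates a seasonal period of 6.

6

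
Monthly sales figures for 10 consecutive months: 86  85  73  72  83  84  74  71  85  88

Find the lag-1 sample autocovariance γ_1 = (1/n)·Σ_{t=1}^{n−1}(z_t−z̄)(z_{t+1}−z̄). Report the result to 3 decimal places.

6.529

Mean z̄ = (86 + 85 + 73 + 72 + 83 + 84 + 74 + 71 + 85 + 88)/10 = 80.1000
Σ_{t=1}^{9}(z_t−z̄)(z_{t+1}−z̄) = 65.2900
γ_1 = 65.2900 / 10 = 6.529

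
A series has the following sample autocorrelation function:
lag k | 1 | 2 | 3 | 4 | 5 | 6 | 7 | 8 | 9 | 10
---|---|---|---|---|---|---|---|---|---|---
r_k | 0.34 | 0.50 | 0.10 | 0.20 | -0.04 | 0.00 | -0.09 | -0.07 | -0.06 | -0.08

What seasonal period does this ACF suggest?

The largest autocorrelation is r_2 = 0.50; the remaining lags stay at or below 0.34.
The dominant spike at lag 2 indicates a seasonal period of 2.

2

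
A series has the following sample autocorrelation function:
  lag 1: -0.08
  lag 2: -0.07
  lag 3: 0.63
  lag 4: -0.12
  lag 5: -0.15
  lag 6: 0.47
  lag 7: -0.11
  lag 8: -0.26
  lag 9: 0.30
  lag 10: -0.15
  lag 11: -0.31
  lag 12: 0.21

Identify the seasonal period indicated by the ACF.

3

The largest autocorrelation is r_3 = 0.63, with weaker echoes at lags 6 (0.47), 9 (0.30) and 12 (0.21); the remaining lags stay at or below -0.07.
The dominant spike at lag 3 indicates a seasonal period of 3.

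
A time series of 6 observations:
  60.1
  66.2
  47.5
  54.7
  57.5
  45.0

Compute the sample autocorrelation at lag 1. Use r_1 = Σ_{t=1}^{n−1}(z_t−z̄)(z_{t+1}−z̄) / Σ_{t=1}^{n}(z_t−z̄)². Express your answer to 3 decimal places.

Mean z̄ = (60.1 + 66.2 + 47.5 + 54.7 + 57.5 + 45.0)/6 = 55.1667
Deviations from mean: 4.9333, 11.0333, -7.6667, -0.4667, 2.3333, -10.1667
Σ(z_t−z̄)(z_{t+1}−z̄) = (54.4311) + (-84.5889) + (3.5778) + (-1.0889) + (-23.7222) = -51.3911
Denominator Σ(z_t−z̄)² = 313.8733
r_1 = -51.3911 / 313.8733 = -0.164

-0.164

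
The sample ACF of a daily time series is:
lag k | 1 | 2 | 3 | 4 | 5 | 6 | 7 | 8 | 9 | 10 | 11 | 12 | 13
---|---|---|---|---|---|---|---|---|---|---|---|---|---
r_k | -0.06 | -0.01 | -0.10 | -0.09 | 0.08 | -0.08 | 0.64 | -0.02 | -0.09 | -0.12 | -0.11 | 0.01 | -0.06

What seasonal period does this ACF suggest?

7

The largest autocorrelation is r_7 = 0.64; the remaining lags stay at or below 0.08.
The dominant spike at lag 7 indicates a seasonal period of 7.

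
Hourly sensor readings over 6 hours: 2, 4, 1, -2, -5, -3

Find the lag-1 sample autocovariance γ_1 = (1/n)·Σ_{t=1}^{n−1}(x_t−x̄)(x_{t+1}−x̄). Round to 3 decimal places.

Mean x̄ = (2 + 4 + 1 − 2 − 5 − 3)/6 = -0.5000
Deviations: 2.5000, 4.5000, 1.5000, -1.5000, -4.5000, -2.5000
Σ_{t=1}^{5}(x_t−x̄)(x_{t+1}−x̄) = 33.7500
γ_1 = 33.7500 / 6 = 5.625

5.625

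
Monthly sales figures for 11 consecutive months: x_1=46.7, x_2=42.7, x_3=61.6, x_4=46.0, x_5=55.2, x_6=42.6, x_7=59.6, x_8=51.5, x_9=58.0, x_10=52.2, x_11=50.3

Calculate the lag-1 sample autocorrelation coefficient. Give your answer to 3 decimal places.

Mean x̄ = (46.7 + 42.7 + 61.6 + 46.0 + 55.2 + 42.6 + 59.6 + 51.5 + 58.0 + 52.2 + 50.3)/11 = 51.4909
Numerator Σ_{t=1}^{10}(x_t−x̄)(x_{t+1}−x̄) = -223.7964
Denominator Σ(x_t−x̄)² = 435.4291
r_1 = -223.7964 / 435.4291 = -0.514

-0.514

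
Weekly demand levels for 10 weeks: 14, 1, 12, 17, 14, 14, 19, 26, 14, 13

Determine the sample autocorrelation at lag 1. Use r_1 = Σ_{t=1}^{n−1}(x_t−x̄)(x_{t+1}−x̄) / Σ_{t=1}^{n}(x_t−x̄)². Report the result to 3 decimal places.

0.222

Mean x̄ = (14 + 1 + 12 + 17 + 14 + 14 + 19 + 26 + 14 + 13)/10 = 14.4000
Numerator Σ_{t=1}^{9}(x_t−x̄)(x_{t+1}−x̄) = 77.8400
Denominator Σ(x_t−x̄)² = 350.4000
r_1 = 77.8400 / 350.4000 = 0.222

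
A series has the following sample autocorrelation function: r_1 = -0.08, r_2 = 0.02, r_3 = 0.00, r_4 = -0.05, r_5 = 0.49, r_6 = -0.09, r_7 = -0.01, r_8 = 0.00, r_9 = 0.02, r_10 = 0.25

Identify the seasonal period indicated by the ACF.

The largest autocorrelation is r_5 = 0.49, with a weaker echo at lag 10 (0.25); the remaining lags stay at or below 0.02.
The dominant spike at lag 5 indicates a seasonal period of 5.

5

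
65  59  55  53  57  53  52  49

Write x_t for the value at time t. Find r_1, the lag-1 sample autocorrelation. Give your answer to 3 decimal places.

Mean x̄ = (65 + 59 + 55 + 53 + 57 + 53 + 52 + 49)/8 = 55.3750
Deviations from mean: 9.6250, 3.6250, -0.3750, -2.3750, 1.6250, -2.3750, -3.3750, -6.3750
Σ(x_t−x̄)(x_{t+1}−x̄) = (34.8906) + (-1.3594) + (0.8906) + (-3.8594) + (-3.8594) + (8.0156) + (21.5156) = 56.2344
Denominator Σ(x_t−x̄)² = 171.8750
r_1 = 56.2344 / 171.8750 = 0.327

0.327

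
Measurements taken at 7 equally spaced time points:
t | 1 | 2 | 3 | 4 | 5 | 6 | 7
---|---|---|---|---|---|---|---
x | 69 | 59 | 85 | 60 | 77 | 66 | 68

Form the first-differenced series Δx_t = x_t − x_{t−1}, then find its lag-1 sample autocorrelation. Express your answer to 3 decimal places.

First differences Δx: -10, 26, -25, 17, -11, 2
Mean of differences = -0.1667
Numerator Σ(Δx_t−Δx̄)(Δx_{t+1}−Δx̄) = -1542.8611
Denominator Σ(Δx_t−Δx̄)² = 1814.8333
r_1(Δx) = -1542.8611 / 1814.8333 = -0.850

-0.850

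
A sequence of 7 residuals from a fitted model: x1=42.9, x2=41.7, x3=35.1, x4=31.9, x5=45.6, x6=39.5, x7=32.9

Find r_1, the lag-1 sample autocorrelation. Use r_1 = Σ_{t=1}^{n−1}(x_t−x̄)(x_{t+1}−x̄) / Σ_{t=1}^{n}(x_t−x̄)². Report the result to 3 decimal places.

-0.118

Mean x̄ = (42.9 + 41.7 + 35.1 + 31.9 + 45.6 + 39.5 + 32.9)/7 = 38.5143
Deviations from mean: 4.3857, 3.1857, -3.4143, -6.6143, 7.0857, 0.9857, -5.6143
Numerator Σ_{t=1}^{6}(x_t−x̄)(x_{t+1}−x̄) = -19.7388
Denominator Σ(x_t−x̄)² = 167.4886
r_1 = -19.7388 / 167.4886 = -0.118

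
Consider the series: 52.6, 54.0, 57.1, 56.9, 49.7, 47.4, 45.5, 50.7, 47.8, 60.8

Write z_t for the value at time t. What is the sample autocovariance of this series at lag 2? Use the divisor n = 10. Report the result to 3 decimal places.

Mean z̄ = (52.6 + 54.0 + 57.1 + 56.9 + 49.7 + 47.4 + 45.5 + 50.7 + 47.8 + 60.8)/10 = 52.2500
Σ_{t=1}^{8}(z_t−z̄)(z_{t+2}−z̄) = 16.4300
γ_2 = 16.4300 / 10 = 1.643

1.643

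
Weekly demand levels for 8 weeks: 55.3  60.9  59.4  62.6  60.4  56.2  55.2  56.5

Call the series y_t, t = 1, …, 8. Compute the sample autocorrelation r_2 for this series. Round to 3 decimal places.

-0.029

Mean ȳ = (55.3 + 60.9 + 59.4 + 62.6 + 60.4 + 56.2 + 55.2 + 56.5)/8 = 58.3125
Deviations from mean: -3.0125, 2.5875, 1.0875, 4.2875, 2.0875, -2.1125, -3.1125, -1.8125
Σ(y_t−ȳ)(y_{t+2}−ȳ) = (-3.2761) + (11.0939) + (2.2702) + (-9.0573) + (-6.4973) + (3.8289) = -1.6378
Denominator Σ(y_t−ȳ)² = 57.1288
r_2 = -1.6378 / 57.1288 = -0.029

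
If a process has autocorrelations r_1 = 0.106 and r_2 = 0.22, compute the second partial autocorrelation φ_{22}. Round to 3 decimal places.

0.211

φ_{22} = (r_2 − r_1²) / (1 − r_1²)
r_1² = (0.106)² = 0.011236
Numerator = 0.22 − 0.0112 = 0.2088; denominator = 1 − 0.0112 = 0.9888
φ_{22} = 0.2088 / 0.9888 = 0.211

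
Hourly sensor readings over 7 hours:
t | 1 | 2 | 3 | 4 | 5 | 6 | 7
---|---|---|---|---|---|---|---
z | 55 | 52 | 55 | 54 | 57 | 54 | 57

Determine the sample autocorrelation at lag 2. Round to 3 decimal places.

0.430

Mean z̄ = (55 + 52 + 55 + 54 + 57 + 54 + 57)/7 = 54.8571
Deviations from mean: 0.1429, -2.8571, 0.1429, -0.8571, 2.1429, -0.8571, 2.1429
Σ(z_t−z̄)(z_{t+2}−z̄) = (0.0204) + (2.4490) + (0.3061) + (0.7347) + (4.5918) = 8.1020
Denominator Σ(z_t−z̄)² = 18.8571
r_2 = 8.1020 / 18.8571 = 0.430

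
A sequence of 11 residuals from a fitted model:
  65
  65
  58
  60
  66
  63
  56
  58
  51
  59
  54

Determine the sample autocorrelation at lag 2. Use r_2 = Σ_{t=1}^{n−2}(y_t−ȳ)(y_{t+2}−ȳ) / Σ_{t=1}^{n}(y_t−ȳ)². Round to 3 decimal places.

0.153

Mean ȳ = (65 + 65 + 58 + 60 + 66 + 63 + 56 + 58 + 51 + 59 + 54)/11 = 59.5455
Numerator Σ_{t=1}^{9}(y_t−ȳ)(y_{t+2}−ȳ) = 35.9504
Denominator Σ(y_t−ȳ)² = 234.7273
r_2 = 35.9504 / 234.7273 = 0.153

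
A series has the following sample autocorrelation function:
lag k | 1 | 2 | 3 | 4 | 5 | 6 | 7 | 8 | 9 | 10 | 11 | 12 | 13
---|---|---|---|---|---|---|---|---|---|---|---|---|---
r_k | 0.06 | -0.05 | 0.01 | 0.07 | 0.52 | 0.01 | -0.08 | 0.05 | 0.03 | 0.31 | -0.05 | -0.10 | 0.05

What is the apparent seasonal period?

5

The largest autocorrelation is r_5 = 0.52, with a weaker echo at lag 10 (0.31); the remaining lags stay at or below 0.07.
The dominant spike at lag 5 indicates a seasonal period of 5.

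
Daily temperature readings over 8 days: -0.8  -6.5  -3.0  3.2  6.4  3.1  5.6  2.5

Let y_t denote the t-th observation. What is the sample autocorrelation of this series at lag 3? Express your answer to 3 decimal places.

Mean ȳ = (-0.8 − 6.5 − 3.0 + 3.2 + 6.4 + 3.1 + 5.6 + 2.5)/8 = 1.3125
Deviations from mean: -2.1125, -7.8125, -4.3125, 1.8875, 5.0875, 1.7875, 4.2875, 1.1875
Σ(y_t−ȳ)(y_{t+3}−ȳ) = (-3.9873) + (-39.7461) + (-7.7086) + (8.0927) + (6.0414) = -37.3080
Denominator Σ(y_t−ȳ)² = 136.5288
r_3 = -37.3080 / 136.5288 = -0.273

-0.273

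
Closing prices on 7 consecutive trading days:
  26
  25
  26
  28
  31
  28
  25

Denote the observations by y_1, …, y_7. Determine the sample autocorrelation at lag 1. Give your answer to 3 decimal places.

0.321

Mean ȳ = (26 + 25 + 26 + 28 + 31 + 28 + 25)/7 = 27.0000
Deviations from mean: -1.0000, -2.0000, -1.0000, 1.0000, 4.0000, 1.0000, -2.0000
Σ(y_t−ȳ)(y_{t+1}−ȳ) = (2.0000) + (2.0000) + (-1.0000) + (4.0000) + (4.0000) + (-2.0000) = 9.0000
Denominator Σ(y_t−ȳ)² = 28.0000
r_1 = 9.0000 / 28.0000 = 0.321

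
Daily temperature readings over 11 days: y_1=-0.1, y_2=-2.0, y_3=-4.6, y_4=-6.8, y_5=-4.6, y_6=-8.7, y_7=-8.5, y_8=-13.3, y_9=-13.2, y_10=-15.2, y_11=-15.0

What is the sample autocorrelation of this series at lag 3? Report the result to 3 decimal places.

Mean ȳ = (-0.1 − 2.0 − 4.6 − 6.8 − 4.6 − 8.7 − 8.5 − 13.3 − 13.2 − 15.2 − 15.0)/11 = -8.3636
Numerator Σ_{t=1}^{8}(y_t−ȳ)(y_{t+3}−ȳ) = 52.1324
Denominator Σ(y_t−ȳ)² = 278.2255
r_3 = 52.1324 / 278.2255 = 0.187

0.187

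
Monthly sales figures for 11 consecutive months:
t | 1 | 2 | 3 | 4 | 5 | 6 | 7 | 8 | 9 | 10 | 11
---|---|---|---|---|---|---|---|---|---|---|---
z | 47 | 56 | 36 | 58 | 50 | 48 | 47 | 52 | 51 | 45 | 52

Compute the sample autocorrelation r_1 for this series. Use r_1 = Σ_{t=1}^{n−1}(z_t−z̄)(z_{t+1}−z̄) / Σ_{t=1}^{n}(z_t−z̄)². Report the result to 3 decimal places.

Mean z̄ = (47 + 56 + 36 + 58 + 50 + 48 + 47 + 52 + 51 + 45 + 52)/11 = 49.2727
Numerator Σ_{t=1}^{10}(z_t−z̄)(z_{t+1}−z̄) = -232.6198
Denominator Σ(z_t−z̄)² = 346.1818
r_1 = -232.6198 / 346.1818 = -0.672

-0.672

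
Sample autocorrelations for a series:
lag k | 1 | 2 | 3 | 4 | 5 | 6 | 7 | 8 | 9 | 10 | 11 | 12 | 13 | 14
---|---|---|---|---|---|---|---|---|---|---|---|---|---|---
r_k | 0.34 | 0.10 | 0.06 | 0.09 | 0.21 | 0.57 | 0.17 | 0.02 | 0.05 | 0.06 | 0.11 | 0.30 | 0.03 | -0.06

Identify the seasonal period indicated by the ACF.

The largest autocorrelation is r_6 = 0.57; the remaining lags stay at or below 0.34. The elevated value at lag 1 (0.34), dropping to 0.10 at lag 2, reflects decaying short-term dependence rather than seasonality.
The dominant spike at lag 6 indicates a seasonal period of 6.

6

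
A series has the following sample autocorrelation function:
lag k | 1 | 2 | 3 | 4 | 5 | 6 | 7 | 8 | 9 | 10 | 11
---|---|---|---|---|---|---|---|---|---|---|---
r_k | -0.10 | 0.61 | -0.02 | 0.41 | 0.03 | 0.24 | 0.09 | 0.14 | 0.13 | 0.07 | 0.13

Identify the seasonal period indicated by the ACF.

2

The largest autocorrelation is r_2 = 0.61, with weaker echoes at lags 4 (0.41) and 6 (0.24); the remaining lags stay at or below 0.14.
The dominant spike at lag 2 indicates a seasonal period of 2.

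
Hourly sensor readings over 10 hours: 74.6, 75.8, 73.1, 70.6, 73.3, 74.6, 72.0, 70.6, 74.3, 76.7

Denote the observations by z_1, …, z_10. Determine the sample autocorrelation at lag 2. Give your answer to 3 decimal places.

Mean z̄ = (74.6 + 75.8 + 73.1 + 70.6 + 73.3 + 74.6 + 72.0 + 70.6 + 74.3 + 76.7)/10 = 73.5600
Numerator Σ_{t=1}^{8}(z_t−z̄)(z_{t+2}−z̄) = -23.1892
Denominator Σ(z_t−z̄)² = 37.8240
r_2 = -23.1892 / 37.8240 = -0.613

-0.613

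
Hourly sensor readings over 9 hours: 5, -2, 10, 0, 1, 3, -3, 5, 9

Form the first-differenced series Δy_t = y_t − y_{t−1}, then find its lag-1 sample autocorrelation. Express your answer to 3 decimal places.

-0.592

First differences Δy: -7, 12, -10, 1, 2, -6, 8, 4
Mean of differences = 0.5000
Numerator Σ(Δy_t−Δȳ)(Δy_{t+1}−Δȳ) = -243.7500
Denominator Σ(Δy_t−Δȳ)² = 412.0000
r_1(Δy) = -243.7500 / 412.0000 = -0.592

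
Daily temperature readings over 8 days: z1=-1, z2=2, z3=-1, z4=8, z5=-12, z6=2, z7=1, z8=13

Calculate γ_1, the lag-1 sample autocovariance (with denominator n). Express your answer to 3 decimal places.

Mean z̄ = (-1 + 2 − 1 + 8 − 12 + 2 + 1 + 13)/8 = 1.5000
Σ_{t=1}^{7}(z_t−z̄)(z_{t+1}−z̄) = -119.2500
γ_1 = -119.2500 / 8 = -14.906

-14.906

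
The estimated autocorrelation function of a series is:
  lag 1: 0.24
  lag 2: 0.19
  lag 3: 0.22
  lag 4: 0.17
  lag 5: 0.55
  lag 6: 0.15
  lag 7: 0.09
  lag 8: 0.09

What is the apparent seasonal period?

5

The largest autocorrelation is r_5 = 0.55; the remaining lags stay at or below 0.24. The elevated value at lag 1 (0.24), dropping to 0.19 at lag 2, reflects decaying short-term dependence rather than seasonality.
The dominant spike at lag 5 indicates a seasonal period of 5.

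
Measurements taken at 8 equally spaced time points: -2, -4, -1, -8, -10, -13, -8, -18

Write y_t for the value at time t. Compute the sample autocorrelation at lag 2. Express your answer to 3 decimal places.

0.339

Mean ȳ = (-2 − 4 − 1 − 8 − 10 − 13 − 8 − 18)/8 = -8.0000
Σ(y_t−ȳ)(y_{t+2}−ȳ) = (42.0000) + (0.0000) + (-14.0000) + (0.0000) + (0.0000) + (50.0000) = 78.0000
Denominator Σ(y_t−ȳ)² = 230.0000
r_2 = 78.0000 / 230.0000 = 0.339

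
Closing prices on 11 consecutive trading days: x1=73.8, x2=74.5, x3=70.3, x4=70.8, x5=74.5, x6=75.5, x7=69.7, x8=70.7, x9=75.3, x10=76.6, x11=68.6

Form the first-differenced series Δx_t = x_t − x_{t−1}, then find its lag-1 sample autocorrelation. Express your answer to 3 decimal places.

First differences Δx: 0.7, -4.2, 0.5, 3.7, 1.0, -5.8, 1.0, 4.6, 1.3, -8.0
Mean of differences = -0.5200
Numerator Σ(Δx_t−Δx̄)(Δx_{t+1}−Δx̄) = -10.0884
Denominator Σ(Δx_t−Δx̄)² = 151.8560
r_1(Δx) = -10.0884 / 151.8560 = -0.066

-0.066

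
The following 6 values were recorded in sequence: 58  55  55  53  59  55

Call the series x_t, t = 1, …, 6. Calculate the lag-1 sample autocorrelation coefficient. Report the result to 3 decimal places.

-0.417

Mean x̄ = (58 + 55 + 55 + 53 + 59 + 55)/6 = 55.8333
Σ(x_t−x̄)(x_{t+1}−x̄) = (-1.8056) + (0.6944) + (2.3611) + (-8.9722) + (-2.6389) = -10.3611
Denominator Σ(x_t−x̄)² = 24.8333
r_1 = -10.3611 / 24.8333 = -0.417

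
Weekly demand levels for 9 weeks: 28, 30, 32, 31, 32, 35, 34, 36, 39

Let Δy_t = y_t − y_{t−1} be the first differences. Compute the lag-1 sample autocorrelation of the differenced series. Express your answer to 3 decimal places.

-0.288

First differences Δy: 2, 2, -1, 1, 3, -1, 2, 3
Mean of differences = 1.3750
Numerator Σ(Δy_t−Δȳ)(Δy_{t+1}−Δȳ) = -5.1406
Denominator Σ(Δy_t−Δȳ)² = 17.8750
r_1(Δy) = -5.1406 / 17.8750 = -0.288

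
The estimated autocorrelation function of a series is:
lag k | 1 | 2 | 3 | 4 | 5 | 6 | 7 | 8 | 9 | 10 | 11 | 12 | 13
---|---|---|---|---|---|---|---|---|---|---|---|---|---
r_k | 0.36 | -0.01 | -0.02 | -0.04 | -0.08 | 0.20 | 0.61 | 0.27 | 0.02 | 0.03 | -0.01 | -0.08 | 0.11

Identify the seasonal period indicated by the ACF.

The largest autocorrelation is r_7 = 0.61; the remaining lags stay at or below 0.36.
The dominant spike at lag 7 indicates a seasonal period of 7.

7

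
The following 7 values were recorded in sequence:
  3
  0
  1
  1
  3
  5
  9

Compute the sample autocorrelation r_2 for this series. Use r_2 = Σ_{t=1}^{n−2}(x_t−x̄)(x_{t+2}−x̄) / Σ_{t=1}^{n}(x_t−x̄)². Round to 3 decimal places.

Mean x̄ = (3 + 0 + 1 + 1 + 3 + 5 + 9)/7 = 3.1429
Deviations from mean: -0.1429, -3.1429, -2.1429, -2.1429, -0.1429, 1.8571, 5.8571
Numerator Σ_{t=1}^{5}(x_t−x̄)(x_{t+2}−x̄) = 2.5306
Denominator Σ(x_t−x̄)² = 56.8571
r_2 = 2.5306 / 56.8571 = 0.045

0.045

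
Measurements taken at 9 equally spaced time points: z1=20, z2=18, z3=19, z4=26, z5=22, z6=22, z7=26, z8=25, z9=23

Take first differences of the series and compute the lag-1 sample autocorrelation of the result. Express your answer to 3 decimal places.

First differences Δz: -2, 1, 7, -4, 0, 4, -1, -2
Mean of differences = 0.3750
Numerator Σ(Δz_t−Δz̄)(Δz_{t+1}−Δz̄) = -27.7656
Denominator Σ(Δz_t−Δz̄)² = 89.8750
r_1(Δz) = -27.7656 / 89.8750 = -0.309

-0.309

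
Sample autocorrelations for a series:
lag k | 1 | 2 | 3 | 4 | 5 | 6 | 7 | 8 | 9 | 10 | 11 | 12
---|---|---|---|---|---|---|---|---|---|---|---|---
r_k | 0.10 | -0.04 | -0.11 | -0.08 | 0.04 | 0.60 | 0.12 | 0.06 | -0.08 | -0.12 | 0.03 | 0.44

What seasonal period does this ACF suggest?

The largest autocorrelation is r_6 = 0.60, with a weaker echo at lag 12 (0.44); the remaining lags stay at or below 0.12.
The dominant spike at lag 6 indicates a seasonal period of 6.

6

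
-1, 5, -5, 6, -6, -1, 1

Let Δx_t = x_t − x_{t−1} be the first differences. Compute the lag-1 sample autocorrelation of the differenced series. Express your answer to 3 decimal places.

First differences Δx: 6, -10, 11, -12, 5, 2
Mean of differences = 0.3333
Numerator Σ(Δx_t−Δx̄)(Δx_{t+1}−Δx̄) = -350.1111
Denominator Σ(Δx_t−Δx̄)² = 429.3333
r_1(Δx) = -350.1111 / 429.3333 = -0.815

-0.815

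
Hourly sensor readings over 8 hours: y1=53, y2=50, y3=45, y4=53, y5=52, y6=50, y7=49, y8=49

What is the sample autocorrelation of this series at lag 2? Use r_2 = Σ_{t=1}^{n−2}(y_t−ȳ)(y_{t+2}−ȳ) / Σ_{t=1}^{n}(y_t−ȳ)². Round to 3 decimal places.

-0.553

Mean ȳ = (53 + 50 + 45 + 53 + 52 + 50 + 49 + 49)/8 = 50.1250
Deviations from mean: 2.8750, -0.1250, -5.1250, 2.8750, 1.8750, -0.1250, -1.1250, -1.1250
Σ(y_t−ȳ)(y_{t+2}−ȳ) = (-14.7344) + (-0.3594) + (-9.6094) + (-0.3594) + (-2.1094) + (0.1406) = -27.0313
Denominator Σ(y_t−ȳ)² = 48.8750
r_2 = -27.0313 / 48.8750 = -0.553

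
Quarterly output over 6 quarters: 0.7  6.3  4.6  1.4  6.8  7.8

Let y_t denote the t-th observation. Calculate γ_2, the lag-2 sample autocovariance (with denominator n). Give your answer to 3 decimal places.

Mean ȳ = (0.7 + 6.3 + 4.6 + 1.4 + 6.8 + 7.8)/6 = 4.6000
Σ_{t=1}^{4}(y_t−ȳ)(y_{t+2}−ȳ) = -15.6800
γ_2 = -15.6800 / 6 = -2.613

-2.613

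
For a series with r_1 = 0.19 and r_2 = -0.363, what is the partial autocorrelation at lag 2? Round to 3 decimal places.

-0.414

φ_{22} = (r_2 − r_1²) / (1 − r_1²)
r_1² = (0.19)² = 0.0361
Numerator = -0.363 − 0.0361 = -0.3991; denominator = 1 − 0.0361 = 0.9639
φ_{22} = -0.3991 / 0.9639 = -0.414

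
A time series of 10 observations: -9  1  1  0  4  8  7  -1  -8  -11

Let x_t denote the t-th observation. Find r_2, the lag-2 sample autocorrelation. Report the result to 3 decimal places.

-0.041

Mean x̄ = (-9 + 1 + 1 + 0 + 4 + 8 + 7 − 1 − 8 − 11)/10 = -0.8000
Numerator Σ_{t=1}^{8}(x_t−x̄)(x_{t+2}−x̄) = -16.0800
Denominator Σ(x_t−x̄)² = 391.6000
r_2 = -16.0800 / 391.6000 = -0.041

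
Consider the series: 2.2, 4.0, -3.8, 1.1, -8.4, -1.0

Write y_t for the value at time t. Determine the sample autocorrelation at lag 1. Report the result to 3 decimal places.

-0.189

Mean ȳ = (2.2 + 4.0 − 3.8 + 1.1 − 8.4 − 1.0)/6 = -0.9833
Deviations from mean: 3.1833, 4.9833, -2.8167, 2.0833, -7.4167, -0.0167
Σ(y_t−ȳ)(y_{t+1}−ȳ) = (15.8636) + (-14.0364) + (-5.8681) + (-15.4514) + (0.1236) = -19.3686
Denominator Σ(y_t−ȳ)² = 102.2483
r_1 = -19.3686 / 102.2483 = -0.189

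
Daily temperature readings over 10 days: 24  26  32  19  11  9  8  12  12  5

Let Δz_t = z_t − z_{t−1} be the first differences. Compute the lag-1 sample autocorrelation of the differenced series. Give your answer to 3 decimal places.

First differences Δz: 2, 6, -13, -8, -2, -1, 4, 0, -7
Mean of differences = -2.1111
Numerator Σ(Δz_t−Δz̄)(Δz_{t+1}−Δz̄) = 17.9877
Denominator Σ(Δz_t−Δz̄)² = 302.8889
r_1(Δz) = 17.9877 / 302.8889 = 0.059

0.059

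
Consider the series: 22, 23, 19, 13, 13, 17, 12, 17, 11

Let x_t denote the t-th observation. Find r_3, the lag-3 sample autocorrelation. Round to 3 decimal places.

-0.199

Mean x̄ = (22 + 23 + 19 + 13 + 13 + 17 + 12 + 17 + 11)/9 = 16.3333
Σ(x_t−x̄)(x_{t+3}−x̄) = (-18.8889) + (-22.2222) + (1.7778) + (14.4444) + (-2.2222) + (-3.5556) = -30.6667
Denominator Σ(x_t−x̄)² = 154.0000
r_3 = -30.6667 / 154.0000 = -0.199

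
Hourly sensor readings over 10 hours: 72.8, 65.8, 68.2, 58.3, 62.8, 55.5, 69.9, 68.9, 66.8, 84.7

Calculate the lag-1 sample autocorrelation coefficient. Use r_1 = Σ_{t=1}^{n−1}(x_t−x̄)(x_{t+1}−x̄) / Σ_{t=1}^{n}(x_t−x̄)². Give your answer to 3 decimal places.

Mean x̄ = (72.8 + 65.8 + 68.2 + 58.3 + 62.8 + 55.5 + 69.9 + 68.9 + 66.8 + 84.7)/10 = 67.3700
Numerator Σ_{t=1}^{9}(x_t−x̄)(x_{t+1}−x̄) = 41.4291
Denominator Σ(x_t−x̄)² = 586.0810
r_1 = 41.4291 / 586.0810 = 0.071

0.071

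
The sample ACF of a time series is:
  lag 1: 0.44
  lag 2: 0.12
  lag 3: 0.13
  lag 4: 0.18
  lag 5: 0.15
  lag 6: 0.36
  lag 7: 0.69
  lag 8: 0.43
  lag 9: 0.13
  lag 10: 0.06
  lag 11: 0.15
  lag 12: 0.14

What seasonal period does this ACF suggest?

The largest autocorrelation is r_7 = 0.69; the remaining lags stay at or below 0.44. The elevated value at lag 1 (0.44), dropping to 0.12 at lag 2, reflects decaying short-term dependence rather than seasonality.
The dominant spike at lag 7 indicates a seasonal period of 7.

7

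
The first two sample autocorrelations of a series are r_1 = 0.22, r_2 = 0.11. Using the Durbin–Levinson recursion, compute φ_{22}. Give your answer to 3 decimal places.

φ_{22} = (r_2 − r_1²) / (1 − r_1²)
r_1² = (0.22)² = 0.0484
Numerator = 0.11 − 0.0484 = 0.0616; denominator = 1 − 0.0484 = 0.9516
φ_{22} = 0.0616 / 0.9516 = 0.065

0.065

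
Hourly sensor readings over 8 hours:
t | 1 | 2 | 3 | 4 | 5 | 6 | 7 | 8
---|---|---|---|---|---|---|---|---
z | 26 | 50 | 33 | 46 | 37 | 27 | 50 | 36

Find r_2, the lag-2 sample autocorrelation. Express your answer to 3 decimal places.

Mean z̄ = (26 + 50 + 33 + 46 + 37 + 27 + 50 + 36)/8 = 38.1250
Deviations from mean: -12.1250, 11.8750, -5.1250, 7.8750, -1.1250, -11.1250, 11.8750, -2.1250
Numerator Σ_{t=1}^{6}(z_t−z̄)(z_{t+2}−z̄) = 84.0938
Denominator Σ(z_t−z̄)² = 646.8750
r_2 = 84.0938 / 646.8750 = 0.130

0.130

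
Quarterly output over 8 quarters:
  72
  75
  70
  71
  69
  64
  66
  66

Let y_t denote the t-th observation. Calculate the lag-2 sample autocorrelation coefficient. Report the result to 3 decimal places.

Mean ȳ = (72 + 75 + 70 + 71 + 69 + 64 + 66 + 66)/8 = 69.1250
Deviations from mean: 2.8750, 5.8750, 0.8750, 1.8750, -0.1250, -5.1250, -3.1250, -3.1250
Σ(y_t−ȳ)(y_{t+2}−ȳ) = (2.5156) + (11.0156) + (-0.1094) + (-9.6094) + (0.3906) + (16.0156) = 20.2188
Denominator Σ(y_t−ȳ)² = 92.8750
r_2 = 20.2188 / 92.8750 = 0.218

0.218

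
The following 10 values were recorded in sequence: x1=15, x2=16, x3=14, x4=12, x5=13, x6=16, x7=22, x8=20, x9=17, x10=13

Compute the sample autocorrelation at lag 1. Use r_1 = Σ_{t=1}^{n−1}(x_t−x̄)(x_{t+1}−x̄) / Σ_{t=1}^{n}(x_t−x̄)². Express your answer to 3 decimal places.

Mean x̄ = (15 + 16 + 14 + 12 + 13 + 16 + 22 + 20 + 17 + 13)/10 = 15.8000
Numerator Σ_{t=1}^{9}(x_t−x̄)(x_{t+1}−x̄) = 45.3600
Denominator Σ(x_t−x̄)² = 91.6000
r_1 = 45.3600 / 91.6000 = 0.495

0.495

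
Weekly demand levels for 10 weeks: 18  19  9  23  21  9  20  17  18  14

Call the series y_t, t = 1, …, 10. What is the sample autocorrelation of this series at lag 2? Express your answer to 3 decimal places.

-0.303

Mean ȳ = (18 + 19 + 9 + 23 + 21 + 9 + 20 + 17 + 18 + 14)/10 = 16.8000
Numerator Σ_{t=1}^{8}(y_t−ȳ)(y_{t+2}−ȳ) = -61.6800
Denominator Σ(y_t−ȳ)² = 203.6000
r_2 = -61.6800 / 203.6000 = -0.303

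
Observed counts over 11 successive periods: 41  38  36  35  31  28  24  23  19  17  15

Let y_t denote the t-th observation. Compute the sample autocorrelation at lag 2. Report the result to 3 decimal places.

Mean ȳ = (41 + 38 + 36 + 35 + 31 + 28 + 24 + 23 + 19 + 17 + 15)/11 = 27.9091
Numerator Σ_{t=1}^{9}(y_t−ȳ)(y_{t+2}−ȳ) = 393.9835
Denominator Σ(y_t−ȳ)² = 802.9091
r_2 = 393.9835 / 802.9091 = 0.491

0.491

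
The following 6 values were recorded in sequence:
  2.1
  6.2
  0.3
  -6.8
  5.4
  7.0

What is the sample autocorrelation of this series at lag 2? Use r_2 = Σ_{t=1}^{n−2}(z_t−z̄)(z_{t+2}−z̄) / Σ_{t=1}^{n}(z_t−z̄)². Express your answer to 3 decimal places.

Mean z̄ = (2.1 + 6.2 + 0.3 − 6.8 + 5.4 + 7.0)/6 = 2.3667
Deviations from mean: -0.2667, 3.8333, -2.0667, -9.1667, 3.0333, 4.6333
Σ(z_t−z̄)(z_{t+2}−z̄) = (0.5511) + (-35.1389) + (-6.2689) + (-42.4722) = -83.3289
Denominator Σ(z_t−z̄)² = 133.7333
r_2 = -83.3289 / 133.7333 = -0.623

-0.623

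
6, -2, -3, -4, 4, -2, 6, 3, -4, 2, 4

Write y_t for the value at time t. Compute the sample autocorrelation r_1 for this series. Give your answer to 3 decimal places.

-0.158

Mean ȳ = (6 − 2 − 3 − 4 + 4 − 2 + 6 + 3 − 4 + 2 + 4)/11 = 0.9091
Numerator Σ_{t=1}^{10}(y_t−ȳ)(y_{t+1}−ȳ) = -24.8264
Denominator Σ(y_t−ȳ)² = 156.9091
r_1 = -24.8264 / 156.9091 = -0.158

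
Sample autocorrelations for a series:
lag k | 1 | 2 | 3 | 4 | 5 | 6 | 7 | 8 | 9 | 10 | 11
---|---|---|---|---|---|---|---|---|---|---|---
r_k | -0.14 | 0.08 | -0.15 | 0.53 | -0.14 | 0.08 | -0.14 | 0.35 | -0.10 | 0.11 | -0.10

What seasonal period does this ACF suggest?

The largest autocorrelation is r_4 = 0.53, with a weaker echo at lag 8 (0.35); the remaining lags stay at or below 0.11.
The dominant spike at lag 4 indicates a seasonal period of 4.

4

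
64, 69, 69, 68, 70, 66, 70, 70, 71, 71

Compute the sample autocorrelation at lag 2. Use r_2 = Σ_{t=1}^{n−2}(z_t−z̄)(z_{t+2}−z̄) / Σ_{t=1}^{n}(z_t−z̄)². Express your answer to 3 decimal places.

0.104

Mean z̄ = (64 + 69 + 69 + 68 + 70 + 66 + 70 + 70 + 71 + 71)/10 = 68.8000
Numerator Σ_{t=1}^{8}(z_t−z̄)(z_{t+2}−z̄) = 4.7200
Denominator Σ(z_t−z̄)² = 45.6000
r_2 = 4.7200 / 45.6000 = 0.104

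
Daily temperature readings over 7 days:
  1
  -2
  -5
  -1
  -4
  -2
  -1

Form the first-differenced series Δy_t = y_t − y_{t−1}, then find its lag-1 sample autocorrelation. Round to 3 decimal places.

First differences Δy: -3, -3, 4, -3, 2, 1
Mean of differences = -0.3333
Numerator Σ(Δy_t−Δȳ)(Δy_{t+1}−Δȳ) = -19.1111
Denominator Σ(Δy_t−Δȳ)² = 47.3333
r_1(Δy) = -19.1111 / 47.3333 = -0.404

-0.404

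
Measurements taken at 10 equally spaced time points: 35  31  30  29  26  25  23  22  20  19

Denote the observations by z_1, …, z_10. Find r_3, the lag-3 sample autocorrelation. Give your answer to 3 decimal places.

0.169

Mean z̄ = (35 + 31 + 30 + 29 + 26 + 25 + 23 + 22 + 20 + 19)/10 = 26.0000
Σ(z_t−z̄)(z_{t+3}−z̄) = (27.0000) + (0.0000) + (-4.0000) + (-9.0000) + (0.0000) + (6.0000) + (21.0000) = 41.0000
Denominator Σ(z_t−z̄)² = 242.0000
r_3 = 41.0000 / 242.0000 = 0.169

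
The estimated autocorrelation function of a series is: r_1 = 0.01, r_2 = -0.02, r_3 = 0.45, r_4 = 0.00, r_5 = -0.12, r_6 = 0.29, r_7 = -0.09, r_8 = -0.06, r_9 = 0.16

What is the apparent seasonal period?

The largest autocorrelation is r_3 = 0.45, with weaker echoes at lags 6 (0.29) and 9 (0.16); the remaining lags stay at or below 0.01.
The dominant spike at lag 3 indicates a seasonal period of 3.

3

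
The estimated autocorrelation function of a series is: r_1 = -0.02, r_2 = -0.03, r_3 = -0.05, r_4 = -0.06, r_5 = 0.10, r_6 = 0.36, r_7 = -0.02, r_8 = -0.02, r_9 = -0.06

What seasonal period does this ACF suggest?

6

The largest autocorrelation is r_6 = 0.36; the remaining lags stay at or below 0.10.
The dominant spike at lag 6 indicates a seasonal period of 6.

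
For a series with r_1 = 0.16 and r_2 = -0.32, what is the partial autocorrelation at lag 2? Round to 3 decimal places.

-0.355

φ_{22} = (r_2 − r_1²) / (1 − r_1²)
r_1² = (0.16)² = 0.0256
Numerator = -0.32 − 0.0256 = -0.3456; denominator = 1 − 0.0256 = 0.9744
φ_{22} = -0.3456 / 0.9744 = -0.355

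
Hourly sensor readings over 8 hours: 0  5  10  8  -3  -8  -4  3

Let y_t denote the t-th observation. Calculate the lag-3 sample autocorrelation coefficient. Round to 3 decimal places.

Mean ȳ = (0 + 5 + 10 + 8 − 3 − 8 − 4 + 3)/8 = 1.3750
Deviations from mean: -1.3750, 3.6250, 8.6250, 6.6250, -4.3750, -9.3750, -5.3750, 1.6250
Σ(y_t−ȳ)(y_{t+3}−ȳ) = (-9.1094) + (-15.8594) + (-80.8594) + (-35.6094) + (-7.1094) = -148.5469
Denominator Σ(y_t−ȳ)² = 271.8750
r_3 = -148.5469 / 271.8750 = -0.546

-0.546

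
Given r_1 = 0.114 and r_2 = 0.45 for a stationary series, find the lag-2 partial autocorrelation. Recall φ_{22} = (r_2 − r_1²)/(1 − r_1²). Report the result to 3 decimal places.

φ_{22} = (r_2 − r_1²) / (1 − r_1²)
r_1² = (0.114)² = 0.012996
Numerator = 0.45 − 0.0130 = 0.4370; denominator = 1 − 0.0130 = 0.9870
φ_{22} = 0.4370 / 0.9870 = 0.443

0.443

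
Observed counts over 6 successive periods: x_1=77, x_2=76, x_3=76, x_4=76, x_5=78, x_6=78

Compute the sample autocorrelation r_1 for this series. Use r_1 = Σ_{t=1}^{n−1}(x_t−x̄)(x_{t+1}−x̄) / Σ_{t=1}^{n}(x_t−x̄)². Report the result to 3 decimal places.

0.339

Mean x̄ = (77 + 76 + 76 + 76 + 78 + 78)/6 = 76.8333
Numerator Σ_{t=1}^{5}(x_t−x̄)(x_{t+1}−x̄) = 1.6389
Denominator Σ(x_t−x̄)² = 4.8333
r_1 = 1.6389 / 4.8333 = 0.339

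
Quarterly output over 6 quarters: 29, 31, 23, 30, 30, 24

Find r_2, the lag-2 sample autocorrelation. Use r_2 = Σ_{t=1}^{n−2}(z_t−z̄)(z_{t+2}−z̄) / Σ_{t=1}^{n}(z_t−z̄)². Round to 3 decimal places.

Mean z̄ = (29 + 31 + 23 + 30 + 30 + 24)/6 = 27.8333
Deviations from mean: 1.1667, 3.1667, -4.8333, 2.1667, 2.1667, -3.8333
Σ(z_t−z̄)(z_{t+2}−z̄) = (-5.6389) + (6.8611) + (-10.4722) + (-8.3056) = -17.5556
Denominator Σ(z_t−z̄)² = 58.8333
r_2 = -17.5556 / 58.8333 = -0.298

-0.298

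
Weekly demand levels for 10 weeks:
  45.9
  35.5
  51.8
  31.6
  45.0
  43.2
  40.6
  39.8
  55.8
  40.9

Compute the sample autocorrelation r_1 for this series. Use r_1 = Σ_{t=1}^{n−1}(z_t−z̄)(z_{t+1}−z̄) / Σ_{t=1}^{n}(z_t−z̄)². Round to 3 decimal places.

-0.589

Mean z̄ = (45.9 + 35.5 + 51.8 + 31.6 + 45.0 + 43.2 + 40.6 + 39.8 + 55.8 + 40.9)/10 = 43.0100
Numerator Σ_{t=1}^{9}(z_t−z̄)(z_{t+1}−z̄) = -271.1031
Denominator Σ(z_t−z̄)² = 460.3490
r_1 = -271.1031 / 460.3490 = -0.589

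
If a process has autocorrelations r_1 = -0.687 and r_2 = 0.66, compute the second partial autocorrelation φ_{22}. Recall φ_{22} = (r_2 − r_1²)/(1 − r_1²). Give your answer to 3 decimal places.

φ_{22} = (r_2 − r_1²) / (1 − r_1²)
r_1² = (-0.687)² = 0.471969
Numerator = 0.66 − 0.4720 = 0.1880; denominator = 1 − 0.4720 = 0.5280
φ_{22} = 0.1880 / 0.5280 = 0.356

0.356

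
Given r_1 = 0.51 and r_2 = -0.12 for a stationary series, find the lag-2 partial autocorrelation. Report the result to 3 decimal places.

φ_{22} = (r_2 − r_1²) / (1 − r_1²)
r_1² = (0.51)² = 0.2601
Numerator = -0.12 − 0.2601 = -0.3801; denominator = 1 − 0.2601 = 0.7399
φ_{22} = -0.3801 / 0.7399 = -0.514

-0.514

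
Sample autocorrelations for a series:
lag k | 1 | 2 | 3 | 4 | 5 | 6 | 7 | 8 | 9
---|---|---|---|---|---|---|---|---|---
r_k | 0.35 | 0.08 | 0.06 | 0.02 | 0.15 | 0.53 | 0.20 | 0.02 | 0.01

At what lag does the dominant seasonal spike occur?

The largest autocorrelation is r_6 = 0.53; the remaining lags stay at or below 0.35. The elevated value at lag 1 (0.35), dropping to 0.08 at lag 2, reflects decaying short-term dependence rather than seasonality.
The dominant spike at lag 6 indicates a seasonal period of 6.

6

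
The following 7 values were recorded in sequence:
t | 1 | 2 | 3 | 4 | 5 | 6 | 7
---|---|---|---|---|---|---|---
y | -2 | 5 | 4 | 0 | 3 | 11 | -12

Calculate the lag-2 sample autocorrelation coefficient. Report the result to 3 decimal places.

Mean ȳ = (-2 + 5 + 4 + 0 + 3 + 11 − 12)/7 = 1.2857
Deviations from mean: -3.2857, 3.7143, 2.7143, -1.2857, 1.7143, 9.7143, -13.2857
Σ(y_t−ȳ)(y_{t+2}−ȳ) = (-8.9184) + (-4.7755) + (4.6531) + (-12.4898) + (-22.7755) = -44.3061
Denominator Σ(y_t−ȳ)² = 307.4286
r_2 = -44.3061 / 307.4286 = -0.144

-0.144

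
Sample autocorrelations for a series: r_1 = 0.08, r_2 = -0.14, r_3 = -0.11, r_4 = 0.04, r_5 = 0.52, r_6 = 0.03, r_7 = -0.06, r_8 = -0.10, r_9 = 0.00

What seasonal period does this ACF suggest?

The largest autocorrelation is r_5 = 0.52; the remaining lags stay at or below 0.08.
The dominant spike at lag 5 indicates a seasonal period of 5.

5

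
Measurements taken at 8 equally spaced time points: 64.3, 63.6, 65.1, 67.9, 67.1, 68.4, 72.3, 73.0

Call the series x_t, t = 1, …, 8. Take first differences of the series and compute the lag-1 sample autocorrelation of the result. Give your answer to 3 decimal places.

First differences Δx: -0.7, 1.5, 2.8, -0.8, 1.3, 3.9, 0.7
Mean of differences = 1.2429
Numerator Σ(Δx_t−Δx̄)(Δx_{t+1}−Δx̄) = -4.6876
Denominator Σ(Δx_t−Δx̄)² = 17.7971
r_1(Δx) = -4.6876 / 17.7971 = -0.263

-0.263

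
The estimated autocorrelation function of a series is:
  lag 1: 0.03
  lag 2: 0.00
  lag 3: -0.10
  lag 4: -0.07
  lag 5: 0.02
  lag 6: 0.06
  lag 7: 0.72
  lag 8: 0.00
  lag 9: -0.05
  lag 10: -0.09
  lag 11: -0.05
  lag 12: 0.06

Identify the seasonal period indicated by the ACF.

7

The largest autocorrelation is r_7 = 0.72; the remaining lags stay at or below 0.06.
The dominant spike at lag 7 indicates a seasonal period of 7.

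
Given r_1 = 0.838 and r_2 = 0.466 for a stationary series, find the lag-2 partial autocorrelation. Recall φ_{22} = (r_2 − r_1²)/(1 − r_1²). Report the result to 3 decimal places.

-0.793

φ_{22} = (r_2 − r_1²) / (1 − r_1²)
r_1² = (0.838)² = 0.702244
Numerator = 0.466 − 0.7022 = -0.2362; denominator = 1 − 0.7022 = 0.2978
φ_{22} = -0.2362 / 0.2978 = -0.793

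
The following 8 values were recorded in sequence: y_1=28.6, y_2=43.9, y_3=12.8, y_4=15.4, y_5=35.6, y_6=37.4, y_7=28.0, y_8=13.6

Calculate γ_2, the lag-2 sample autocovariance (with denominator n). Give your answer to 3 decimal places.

-74.111

Mean ȳ = (28.6 + 43.9 + 12.8 + 15.4 + 35.6 + 37.4 + 28.0 + 13.6)/8 = 26.9125
Deviations: 1.6875, 16.9875, -14.1125, -11.5125, 8.6875, 10.4875, 1.0875, -13.3125
Σ_{t=1}^{6}(y_t−ȳ)(y_{t+2}−ȳ) = -592.8903
γ_2 = -592.8903 / 8 = -74.111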